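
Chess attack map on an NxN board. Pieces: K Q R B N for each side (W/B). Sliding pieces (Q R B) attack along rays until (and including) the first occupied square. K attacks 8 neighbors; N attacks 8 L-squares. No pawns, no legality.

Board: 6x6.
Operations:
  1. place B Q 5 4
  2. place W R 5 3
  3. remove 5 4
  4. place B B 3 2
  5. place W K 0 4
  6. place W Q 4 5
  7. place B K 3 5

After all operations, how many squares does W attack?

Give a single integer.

Op 1: place BQ@(5,4)
Op 2: place WR@(5,3)
Op 3: remove (5,4)
Op 4: place BB@(3,2)
Op 5: place WK@(0,4)
Op 6: place WQ@(4,5)
Op 7: place BK@(3,5)
Per-piece attacks for W:
  WK@(0,4): attacks (0,5) (0,3) (1,4) (1,5) (1,3)
  WQ@(4,5): attacks (4,4) (4,3) (4,2) (4,1) (4,0) (5,5) (3,5) (5,4) (3,4) (2,3) (1,2) (0,1) [ray(-1,0) blocked at (3,5)]
  WR@(5,3): attacks (5,4) (5,5) (5,2) (5,1) (5,0) (4,3) (3,3) (2,3) (1,3) (0,3)
Union (21 distinct): (0,1) (0,3) (0,5) (1,2) (1,3) (1,4) (1,5) (2,3) (3,3) (3,4) (3,5) (4,0) (4,1) (4,2) (4,3) (4,4) (5,0) (5,1) (5,2) (5,4) (5,5)

Answer: 21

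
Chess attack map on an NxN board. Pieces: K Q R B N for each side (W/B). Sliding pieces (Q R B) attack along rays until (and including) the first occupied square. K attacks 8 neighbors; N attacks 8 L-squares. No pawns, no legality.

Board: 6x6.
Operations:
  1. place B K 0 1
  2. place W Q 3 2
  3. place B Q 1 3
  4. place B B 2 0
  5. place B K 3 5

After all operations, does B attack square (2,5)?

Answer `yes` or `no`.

Answer: yes

Derivation:
Op 1: place BK@(0,1)
Op 2: place WQ@(3,2)
Op 3: place BQ@(1,3)
Op 4: place BB@(2,0)
Op 5: place BK@(3,5)
Per-piece attacks for B:
  BK@(0,1): attacks (0,2) (0,0) (1,1) (1,2) (1,0)
  BQ@(1,3): attacks (1,4) (1,5) (1,2) (1,1) (1,0) (2,3) (3,3) (4,3) (5,3) (0,3) (2,4) (3,5) (2,2) (3,1) (4,0) (0,4) (0,2) [ray(1,1) blocked at (3,5)]
  BB@(2,0): attacks (3,1) (4,2) (5,3) (1,1) (0,2)
  BK@(3,5): attacks (3,4) (4,5) (2,5) (4,4) (2,4)
B attacks (2,5): yes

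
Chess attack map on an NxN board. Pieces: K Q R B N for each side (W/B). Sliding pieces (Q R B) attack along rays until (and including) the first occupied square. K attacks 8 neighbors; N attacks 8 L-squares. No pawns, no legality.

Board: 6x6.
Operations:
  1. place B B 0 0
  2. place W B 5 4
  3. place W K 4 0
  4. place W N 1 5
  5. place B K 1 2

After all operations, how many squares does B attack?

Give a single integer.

Op 1: place BB@(0,0)
Op 2: place WB@(5,4)
Op 3: place WK@(4,0)
Op 4: place WN@(1,5)
Op 5: place BK@(1,2)
Per-piece attacks for B:
  BB@(0,0): attacks (1,1) (2,2) (3,3) (4,4) (5,5)
  BK@(1,2): attacks (1,3) (1,1) (2,2) (0,2) (2,3) (2,1) (0,3) (0,1)
Union (11 distinct): (0,1) (0,2) (0,3) (1,1) (1,3) (2,1) (2,2) (2,3) (3,3) (4,4) (5,5)

Answer: 11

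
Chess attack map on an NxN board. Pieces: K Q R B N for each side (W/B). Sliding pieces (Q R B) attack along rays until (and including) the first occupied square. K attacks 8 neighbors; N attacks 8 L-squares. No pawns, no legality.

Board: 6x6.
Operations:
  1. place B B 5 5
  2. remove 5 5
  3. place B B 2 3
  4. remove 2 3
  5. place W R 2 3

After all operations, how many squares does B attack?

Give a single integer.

Op 1: place BB@(5,5)
Op 2: remove (5,5)
Op 3: place BB@(2,3)
Op 4: remove (2,3)
Op 5: place WR@(2,3)
Per-piece attacks for B:
Union (0 distinct): (none)

Answer: 0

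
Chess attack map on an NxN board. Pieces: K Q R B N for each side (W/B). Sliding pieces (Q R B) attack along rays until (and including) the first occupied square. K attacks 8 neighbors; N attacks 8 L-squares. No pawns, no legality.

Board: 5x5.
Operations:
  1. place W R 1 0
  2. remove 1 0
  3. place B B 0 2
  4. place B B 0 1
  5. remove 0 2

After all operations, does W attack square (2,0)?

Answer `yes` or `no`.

Answer: no

Derivation:
Op 1: place WR@(1,0)
Op 2: remove (1,0)
Op 3: place BB@(0,2)
Op 4: place BB@(0,1)
Op 5: remove (0,2)
Per-piece attacks for W:
W attacks (2,0): no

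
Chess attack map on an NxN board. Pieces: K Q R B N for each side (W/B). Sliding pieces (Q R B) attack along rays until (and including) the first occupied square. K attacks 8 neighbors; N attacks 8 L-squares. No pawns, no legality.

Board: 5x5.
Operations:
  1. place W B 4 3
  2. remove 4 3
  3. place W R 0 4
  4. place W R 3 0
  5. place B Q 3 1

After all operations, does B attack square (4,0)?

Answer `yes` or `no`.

Op 1: place WB@(4,3)
Op 2: remove (4,3)
Op 3: place WR@(0,4)
Op 4: place WR@(3,0)
Op 5: place BQ@(3,1)
Per-piece attacks for B:
  BQ@(3,1): attacks (3,2) (3,3) (3,4) (3,0) (4,1) (2,1) (1,1) (0,1) (4,2) (4,0) (2,2) (1,3) (0,4) (2,0) [ray(0,-1) blocked at (3,0); ray(-1,1) blocked at (0,4)]
B attacks (4,0): yes

Answer: yes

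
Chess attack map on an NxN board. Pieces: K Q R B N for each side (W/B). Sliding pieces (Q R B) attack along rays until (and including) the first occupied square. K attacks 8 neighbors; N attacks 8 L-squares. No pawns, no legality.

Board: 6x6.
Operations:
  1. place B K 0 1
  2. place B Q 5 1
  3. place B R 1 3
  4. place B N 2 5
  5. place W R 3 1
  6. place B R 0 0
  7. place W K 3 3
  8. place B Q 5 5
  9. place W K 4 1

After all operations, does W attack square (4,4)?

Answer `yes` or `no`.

Op 1: place BK@(0,1)
Op 2: place BQ@(5,1)
Op 3: place BR@(1,3)
Op 4: place BN@(2,5)
Op 5: place WR@(3,1)
Op 6: place BR@(0,0)
Op 7: place WK@(3,3)
Op 8: place BQ@(5,5)
Op 9: place WK@(4,1)
Per-piece attacks for W:
  WR@(3,1): attacks (3,2) (3,3) (3,0) (4,1) (2,1) (1,1) (0,1) [ray(0,1) blocked at (3,3); ray(1,0) blocked at (4,1); ray(-1,0) blocked at (0,1)]
  WK@(3,3): attacks (3,4) (3,2) (4,3) (2,3) (4,4) (4,2) (2,4) (2,2)
  WK@(4,1): attacks (4,2) (4,0) (5,1) (3,1) (5,2) (5,0) (3,2) (3,0)
W attacks (4,4): yes

Answer: yes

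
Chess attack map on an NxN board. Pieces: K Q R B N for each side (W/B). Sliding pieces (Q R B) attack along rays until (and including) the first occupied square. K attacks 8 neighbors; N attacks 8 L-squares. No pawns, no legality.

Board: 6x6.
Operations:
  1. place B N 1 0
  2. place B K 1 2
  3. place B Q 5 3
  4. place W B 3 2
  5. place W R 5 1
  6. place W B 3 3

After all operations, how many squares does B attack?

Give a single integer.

Answer: 19

Derivation:
Op 1: place BN@(1,0)
Op 2: place BK@(1,2)
Op 3: place BQ@(5,3)
Op 4: place WB@(3,2)
Op 5: place WR@(5,1)
Op 6: place WB@(3,3)
Per-piece attacks for B:
  BN@(1,0): attacks (2,2) (3,1) (0,2)
  BK@(1,2): attacks (1,3) (1,1) (2,2) (0,2) (2,3) (2,1) (0,3) (0,1)
  BQ@(5,3): attacks (5,4) (5,5) (5,2) (5,1) (4,3) (3,3) (4,4) (3,5) (4,2) (3,1) (2,0) [ray(0,-1) blocked at (5,1); ray(-1,0) blocked at (3,3)]
Union (19 distinct): (0,1) (0,2) (0,3) (1,1) (1,3) (2,0) (2,1) (2,2) (2,3) (3,1) (3,3) (3,5) (4,2) (4,3) (4,4) (5,1) (5,2) (5,4) (5,5)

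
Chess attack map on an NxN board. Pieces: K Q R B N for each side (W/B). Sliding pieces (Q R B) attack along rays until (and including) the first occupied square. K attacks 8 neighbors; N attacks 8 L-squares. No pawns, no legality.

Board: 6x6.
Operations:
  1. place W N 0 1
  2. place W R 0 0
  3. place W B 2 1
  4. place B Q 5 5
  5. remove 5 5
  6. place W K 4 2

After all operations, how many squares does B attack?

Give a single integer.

Op 1: place WN@(0,1)
Op 2: place WR@(0,0)
Op 3: place WB@(2,1)
Op 4: place BQ@(5,5)
Op 5: remove (5,5)
Op 6: place WK@(4,2)
Per-piece attacks for B:
Union (0 distinct): (none)

Answer: 0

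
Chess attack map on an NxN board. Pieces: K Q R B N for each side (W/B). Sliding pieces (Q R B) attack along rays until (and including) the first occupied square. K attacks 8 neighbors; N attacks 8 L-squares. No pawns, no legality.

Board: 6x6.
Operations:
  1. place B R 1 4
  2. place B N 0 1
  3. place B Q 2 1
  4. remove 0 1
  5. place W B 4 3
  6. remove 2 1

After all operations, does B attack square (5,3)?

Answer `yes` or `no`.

Op 1: place BR@(1,4)
Op 2: place BN@(0,1)
Op 3: place BQ@(2,1)
Op 4: remove (0,1)
Op 5: place WB@(4,3)
Op 6: remove (2,1)
Per-piece attacks for B:
  BR@(1,4): attacks (1,5) (1,3) (1,2) (1,1) (1,0) (2,4) (3,4) (4,4) (5,4) (0,4)
B attacks (5,3): no

Answer: no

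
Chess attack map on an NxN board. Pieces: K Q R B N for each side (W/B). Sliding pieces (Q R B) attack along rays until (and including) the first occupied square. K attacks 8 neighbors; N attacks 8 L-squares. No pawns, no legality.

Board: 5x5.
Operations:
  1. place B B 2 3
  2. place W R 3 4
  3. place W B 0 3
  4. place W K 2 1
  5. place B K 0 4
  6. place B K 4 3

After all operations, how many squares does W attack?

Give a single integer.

Op 1: place BB@(2,3)
Op 2: place WR@(3,4)
Op 3: place WB@(0,3)
Op 4: place WK@(2,1)
Op 5: place BK@(0,4)
Op 6: place BK@(4,3)
Per-piece attacks for W:
  WB@(0,3): attacks (1,4) (1,2) (2,1) [ray(1,-1) blocked at (2,1)]
  WK@(2,1): attacks (2,2) (2,0) (3,1) (1,1) (3,2) (3,0) (1,2) (1,0)
  WR@(3,4): attacks (3,3) (3,2) (3,1) (3,0) (4,4) (2,4) (1,4) (0,4) [ray(-1,0) blocked at (0,4)]
Union (14 distinct): (0,4) (1,0) (1,1) (1,2) (1,4) (2,0) (2,1) (2,2) (2,4) (3,0) (3,1) (3,2) (3,3) (4,4)

Answer: 14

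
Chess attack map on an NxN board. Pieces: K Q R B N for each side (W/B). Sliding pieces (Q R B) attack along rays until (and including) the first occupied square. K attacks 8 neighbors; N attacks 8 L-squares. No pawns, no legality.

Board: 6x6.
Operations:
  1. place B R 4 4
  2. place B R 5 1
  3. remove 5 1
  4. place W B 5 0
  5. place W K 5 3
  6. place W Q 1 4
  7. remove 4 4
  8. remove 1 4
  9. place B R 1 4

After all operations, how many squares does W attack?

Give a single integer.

Answer: 9

Derivation:
Op 1: place BR@(4,4)
Op 2: place BR@(5,1)
Op 3: remove (5,1)
Op 4: place WB@(5,0)
Op 5: place WK@(5,3)
Op 6: place WQ@(1,4)
Op 7: remove (4,4)
Op 8: remove (1,4)
Op 9: place BR@(1,4)
Per-piece attacks for W:
  WB@(5,0): attacks (4,1) (3,2) (2,3) (1,4) [ray(-1,1) blocked at (1,4)]
  WK@(5,3): attacks (5,4) (5,2) (4,3) (4,4) (4,2)
Union (9 distinct): (1,4) (2,3) (3,2) (4,1) (4,2) (4,3) (4,4) (5,2) (5,4)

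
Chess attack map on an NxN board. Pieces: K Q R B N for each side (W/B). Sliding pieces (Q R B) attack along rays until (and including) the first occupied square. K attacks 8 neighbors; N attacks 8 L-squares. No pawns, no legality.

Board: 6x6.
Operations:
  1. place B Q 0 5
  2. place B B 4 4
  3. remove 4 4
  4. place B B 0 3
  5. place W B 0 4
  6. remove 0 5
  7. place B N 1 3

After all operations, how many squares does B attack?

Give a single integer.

Answer: 9

Derivation:
Op 1: place BQ@(0,5)
Op 2: place BB@(4,4)
Op 3: remove (4,4)
Op 4: place BB@(0,3)
Op 5: place WB@(0,4)
Op 6: remove (0,5)
Op 7: place BN@(1,3)
Per-piece attacks for B:
  BB@(0,3): attacks (1,4) (2,5) (1,2) (2,1) (3,0)
  BN@(1,3): attacks (2,5) (3,4) (0,5) (2,1) (3,2) (0,1)
Union (9 distinct): (0,1) (0,5) (1,2) (1,4) (2,1) (2,5) (3,0) (3,2) (3,4)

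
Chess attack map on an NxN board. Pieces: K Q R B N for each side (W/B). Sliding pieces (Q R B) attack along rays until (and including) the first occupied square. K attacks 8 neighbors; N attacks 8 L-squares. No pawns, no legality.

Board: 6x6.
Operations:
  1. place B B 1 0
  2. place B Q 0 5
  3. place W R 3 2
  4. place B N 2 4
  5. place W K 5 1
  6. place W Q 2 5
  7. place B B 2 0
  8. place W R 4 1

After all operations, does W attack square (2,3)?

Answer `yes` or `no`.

Op 1: place BB@(1,0)
Op 2: place BQ@(0,5)
Op 3: place WR@(3,2)
Op 4: place BN@(2,4)
Op 5: place WK@(5,1)
Op 6: place WQ@(2,5)
Op 7: place BB@(2,0)
Op 8: place WR@(4,1)
Per-piece attacks for W:
  WQ@(2,5): attacks (2,4) (3,5) (4,5) (5,5) (1,5) (0,5) (3,4) (4,3) (5,2) (1,4) (0,3) [ray(0,-1) blocked at (2,4); ray(-1,0) blocked at (0,5)]
  WR@(3,2): attacks (3,3) (3,4) (3,5) (3,1) (3,0) (4,2) (5,2) (2,2) (1,2) (0,2)
  WR@(4,1): attacks (4,2) (4,3) (4,4) (4,5) (4,0) (5,1) (3,1) (2,1) (1,1) (0,1) [ray(1,0) blocked at (5,1)]
  WK@(5,1): attacks (5,2) (5,0) (4,1) (4,2) (4,0)
W attacks (2,3): no

Answer: no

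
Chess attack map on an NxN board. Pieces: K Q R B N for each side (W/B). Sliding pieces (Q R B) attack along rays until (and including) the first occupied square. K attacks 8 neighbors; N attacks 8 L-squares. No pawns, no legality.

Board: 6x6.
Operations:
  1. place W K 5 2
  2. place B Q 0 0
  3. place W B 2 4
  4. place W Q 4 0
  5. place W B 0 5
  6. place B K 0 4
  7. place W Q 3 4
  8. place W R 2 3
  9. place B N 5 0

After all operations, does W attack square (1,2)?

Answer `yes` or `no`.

Answer: no

Derivation:
Op 1: place WK@(5,2)
Op 2: place BQ@(0,0)
Op 3: place WB@(2,4)
Op 4: place WQ@(4,0)
Op 5: place WB@(0,5)
Op 6: place BK@(0,4)
Op 7: place WQ@(3,4)
Op 8: place WR@(2,3)
Op 9: place BN@(5,0)
Per-piece attacks for W:
  WB@(0,5): attacks (1,4) (2,3) [ray(1,-1) blocked at (2,3)]
  WR@(2,3): attacks (2,4) (2,2) (2,1) (2,0) (3,3) (4,3) (5,3) (1,3) (0,3) [ray(0,1) blocked at (2,4)]
  WB@(2,4): attacks (3,5) (3,3) (4,2) (5,1) (1,5) (1,3) (0,2)
  WQ@(3,4): attacks (3,5) (3,3) (3,2) (3,1) (3,0) (4,4) (5,4) (2,4) (4,5) (4,3) (5,2) (2,5) (2,3) [ray(-1,0) blocked at (2,4); ray(1,-1) blocked at (5,2); ray(-1,-1) blocked at (2,3)]
  WQ@(4,0): attacks (4,1) (4,2) (4,3) (4,4) (4,5) (5,0) (3,0) (2,0) (1,0) (0,0) (5,1) (3,1) (2,2) (1,3) (0,4) [ray(1,0) blocked at (5,0); ray(-1,0) blocked at (0,0); ray(-1,1) blocked at (0,4)]
  WK@(5,2): attacks (5,3) (5,1) (4,2) (4,3) (4,1)
W attacks (1,2): no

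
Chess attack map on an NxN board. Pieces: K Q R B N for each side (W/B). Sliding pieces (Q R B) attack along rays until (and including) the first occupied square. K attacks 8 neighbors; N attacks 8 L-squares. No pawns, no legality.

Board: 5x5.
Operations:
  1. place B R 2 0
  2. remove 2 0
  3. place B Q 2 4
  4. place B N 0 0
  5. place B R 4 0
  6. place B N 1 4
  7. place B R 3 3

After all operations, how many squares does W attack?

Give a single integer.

Answer: 0

Derivation:
Op 1: place BR@(2,0)
Op 2: remove (2,0)
Op 3: place BQ@(2,4)
Op 4: place BN@(0,0)
Op 5: place BR@(4,0)
Op 6: place BN@(1,4)
Op 7: place BR@(3,3)
Per-piece attacks for W:
Union (0 distinct): (none)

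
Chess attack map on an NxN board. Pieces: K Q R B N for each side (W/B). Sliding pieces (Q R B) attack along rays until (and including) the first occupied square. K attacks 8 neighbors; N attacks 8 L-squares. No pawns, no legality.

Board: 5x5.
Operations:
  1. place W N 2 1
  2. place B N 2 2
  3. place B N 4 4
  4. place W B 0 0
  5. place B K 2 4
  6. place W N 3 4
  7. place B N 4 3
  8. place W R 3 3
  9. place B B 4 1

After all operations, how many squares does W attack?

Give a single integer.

Answer: 15

Derivation:
Op 1: place WN@(2,1)
Op 2: place BN@(2,2)
Op 3: place BN@(4,4)
Op 4: place WB@(0,0)
Op 5: place BK@(2,4)
Op 6: place WN@(3,4)
Op 7: place BN@(4,3)
Op 8: place WR@(3,3)
Op 9: place BB@(4,1)
Per-piece attacks for W:
  WB@(0,0): attacks (1,1) (2,2) [ray(1,1) blocked at (2,2)]
  WN@(2,1): attacks (3,3) (4,2) (1,3) (0,2) (4,0) (0,0)
  WR@(3,3): attacks (3,4) (3,2) (3,1) (3,0) (4,3) (2,3) (1,3) (0,3) [ray(0,1) blocked at (3,4); ray(1,0) blocked at (4,3)]
  WN@(3,4): attacks (4,2) (2,2) (1,3)
Union (15 distinct): (0,0) (0,2) (0,3) (1,1) (1,3) (2,2) (2,3) (3,0) (3,1) (3,2) (3,3) (3,4) (4,0) (4,2) (4,3)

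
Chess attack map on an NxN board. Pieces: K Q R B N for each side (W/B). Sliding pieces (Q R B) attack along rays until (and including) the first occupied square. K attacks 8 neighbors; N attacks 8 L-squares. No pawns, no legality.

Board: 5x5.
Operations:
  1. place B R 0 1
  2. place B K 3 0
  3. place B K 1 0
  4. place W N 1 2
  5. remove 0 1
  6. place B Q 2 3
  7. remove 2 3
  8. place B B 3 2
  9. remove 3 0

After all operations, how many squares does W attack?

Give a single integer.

Op 1: place BR@(0,1)
Op 2: place BK@(3,0)
Op 3: place BK@(1,0)
Op 4: place WN@(1,2)
Op 5: remove (0,1)
Op 6: place BQ@(2,3)
Op 7: remove (2,3)
Op 8: place BB@(3,2)
Op 9: remove (3,0)
Per-piece attacks for W:
  WN@(1,2): attacks (2,4) (3,3) (0,4) (2,0) (3,1) (0,0)
Union (6 distinct): (0,0) (0,4) (2,0) (2,4) (3,1) (3,3)

Answer: 6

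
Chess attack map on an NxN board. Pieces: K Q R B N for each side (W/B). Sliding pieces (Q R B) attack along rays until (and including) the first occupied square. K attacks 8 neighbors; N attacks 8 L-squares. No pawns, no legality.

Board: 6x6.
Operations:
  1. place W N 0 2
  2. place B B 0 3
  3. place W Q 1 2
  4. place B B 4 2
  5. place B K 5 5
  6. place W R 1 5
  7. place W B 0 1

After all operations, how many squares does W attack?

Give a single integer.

Answer: 21

Derivation:
Op 1: place WN@(0,2)
Op 2: place BB@(0,3)
Op 3: place WQ@(1,2)
Op 4: place BB@(4,2)
Op 5: place BK@(5,5)
Op 6: place WR@(1,5)
Op 7: place WB@(0,1)
Per-piece attacks for W:
  WB@(0,1): attacks (1,2) (1,0) [ray(1,1) blocked at (1,2)]
  WN@(0,2): attacks (1,4) (2,3) (1,0) (2,1)
  WQ@(1,2): attacks (1,3) (1,4) (1,5) (1,1) (1,0) (2,2) (3,2) (4,2) (0,2) (2,3) (3,4) (4,5) (2,1) (3,0) (0,3) (0,1) [ray(0,1) blocked at (1,5); ray(1,0) blocked at (4,2); ray(-1,0) blocked at (0,2); ray(-1,1) blocked at (0,3); ray(-1,-1) blocked at (0,1)]
  WR@(1,5): attacks (1,4) (1,3) (1,2) (2,5) (3,5) (4,5) (5,5) (0,5) [ray(0,-1) blocked at (1,2); ray(1,0) blocked at (5,5)]
Union (21 distinct): (0,1) (0,2) (0,3) (0,5) (1,0) (1,1) (1,2) (1,3) (1,4) (1,5) (2,1) (2,2) (2,3) (2,5) (3,0) (3,2) (3,4) (3,5) (4,2) (4,5) (5,5)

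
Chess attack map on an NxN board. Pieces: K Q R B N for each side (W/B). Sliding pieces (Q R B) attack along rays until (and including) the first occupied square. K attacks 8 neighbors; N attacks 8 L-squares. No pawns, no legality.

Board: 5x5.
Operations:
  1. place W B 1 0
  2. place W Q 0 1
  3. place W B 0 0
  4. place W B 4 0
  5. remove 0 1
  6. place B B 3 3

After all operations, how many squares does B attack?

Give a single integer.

Answer: 6

Derivation:
Op 1: place WB@(1,0)
Op 2: place WQ@(0,1)
Op 3: place WB@(0,0)
Op 4: place WB@(4,0)
Op 5: remove (0,1)
Op 6: place BB@(3,3)
Per-piece attacks for B:
  BB@(3,3): attacks (4,4) (4,2) (2,4) (2,2) (1,1) (0,0) [ray(-1,-1) blocked at (0,0)]
Union (6 distinct): (0,0) (1,1) (2,2) (2,4) (4,2) (4,4)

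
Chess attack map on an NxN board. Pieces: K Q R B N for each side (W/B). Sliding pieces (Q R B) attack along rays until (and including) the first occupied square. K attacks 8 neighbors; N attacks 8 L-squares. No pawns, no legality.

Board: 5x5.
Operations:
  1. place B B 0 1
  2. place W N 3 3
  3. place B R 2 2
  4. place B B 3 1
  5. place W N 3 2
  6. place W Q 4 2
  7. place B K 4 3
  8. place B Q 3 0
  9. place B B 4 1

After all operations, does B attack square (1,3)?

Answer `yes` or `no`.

Answer: no

Derivation:
Op 1: place BB@(0,1)
Op 2: place WN@(3,3)
Op 3: place BR@(2,2)
Op 4: place BB@(3,1)
Op 5: place WN@(3,2)
Op 6: place WQ@(4,2)
Op 7: place BK@(4,3)
Op 8: place BQ@(3,0)
Op 9: place BB@(4,1)
Per-piece attacks for B:
  BB@(0,1): attacks (1,2) (2,3) (3,4) (1,0)
  BR@(2,2): attacks (2,3) (2,4) (2,1) (2,0) (3,2) (1,2) (0,2) [ray(1,0) blocked at (3,2)]
  BQ@(3,0): attacks (3,1) (4,0) (2,0) (1,0) (0,0) (4,1) (2,1) (1,2) (0,3) [ray(0,1) blocked at (3,1); ray(1,1) blocked at (4,1)]
  BB@(3,1): attacks (4,2) (4,0) (2,2) (2,0) [ray(1,1) blocked at (4,2); ray(-1,1) blocked at (2,2)]
  BB@(4,1): attacks (3,2) (3,0) [ray(-1,1) blocked at (3,2); ray(-1,-1) blocked at (3,0)]
  BK@(4,3): attacks (4,4) (4,2) (3,3) (3,4) (3,2)
B attacks (1,3): no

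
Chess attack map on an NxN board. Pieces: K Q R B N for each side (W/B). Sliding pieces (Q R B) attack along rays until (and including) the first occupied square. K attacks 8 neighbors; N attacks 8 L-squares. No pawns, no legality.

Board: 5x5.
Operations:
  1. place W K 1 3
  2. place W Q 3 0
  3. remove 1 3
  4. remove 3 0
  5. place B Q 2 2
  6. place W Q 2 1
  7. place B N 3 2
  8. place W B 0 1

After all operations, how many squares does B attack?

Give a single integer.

Op 1: place WK@(1,3)
Op 2: place WQ@(3,0)
Op 3: remove (1,3)
Op 4: remove (3,0)
Op 5: place BQ@(2,2)
Op 6: place WQ@(2,1)
Op 7: place BN@(3,2)
Op 8: place WB@(0,1)
Per-piece attacks for B:
  BQ@(2,2): attacks (2,3) (2,4) (2,1) (3,2) (1,2) (0,2) (3,3) (4,4) (3,1) (4,0) (1,3) (0,4) (1,1) (0,0) [ray(0,-1) blocked at (2,1); ray(1,0) blocked at (3,2)]
  BN@(3,2): attacks (4,4) (2,4) (1,3) (4,0) (2,0) (1,1)
Union (15 distinct): (0,0) (0,2) (0,4) (1,1) (1,2) (1,3) (2,0) (2,1) (2,3) (2,4) (3,1) (3,2) (3,3) (4,0) (4,4)

Answer: 15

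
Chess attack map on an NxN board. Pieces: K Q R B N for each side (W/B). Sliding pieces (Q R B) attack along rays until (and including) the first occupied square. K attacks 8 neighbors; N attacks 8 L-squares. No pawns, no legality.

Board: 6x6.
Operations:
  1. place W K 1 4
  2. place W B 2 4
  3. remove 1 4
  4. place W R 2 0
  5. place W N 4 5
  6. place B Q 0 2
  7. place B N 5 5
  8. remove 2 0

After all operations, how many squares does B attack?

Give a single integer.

Answer: 16

Derivation:
Op 1: place WK@(1,4)
Op 2: place WB@(2,4)
Op 3: remove (1,4)
Op 4: place WR@(2,0)
Op 5: place WN@(4,5)
Op 6: place BQ@(0,2)
Op 7: place BN@(5,5)
Op 8: remove (2,0)
Per-piece attacks for B:
  BQ@(0,2): attacks (0,3) (0,4) (0,5) (0,1) (0,0) (1,2) (2,2) (3,2) (4,2) (5,2) (1,3) (2,4) (1,1) (2,0) [ray(1,1) blocked at (2,4)]
  BN@(5,5): attacks (4,3) (3,4)
Union (16 distinct): (0,0) (0,1) (0,3) (0,4) (0,5) (1,1) (1,2) (1,3) (2,0) (2,2) (2,4) (3,2) (3,4) (4,2) (4,3) (5,2)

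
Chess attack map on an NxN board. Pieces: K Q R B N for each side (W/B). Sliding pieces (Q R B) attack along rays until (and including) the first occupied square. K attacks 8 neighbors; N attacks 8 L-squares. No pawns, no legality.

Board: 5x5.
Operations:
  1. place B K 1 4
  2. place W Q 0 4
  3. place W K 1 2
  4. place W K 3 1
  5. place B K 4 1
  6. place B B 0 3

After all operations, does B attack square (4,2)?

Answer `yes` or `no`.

Answer: yes

Derivation:
Op 1: place BK@(1,4)
Op 2: place WQ@(0,4)
Op 3: place WK@(1,2)
Op 4: place WK@(3,1)
Op 5: place BK@(4,1)
Op 6: place BB@(0,3)
Per-piece attacks for B:
  BB@(0,3): attacks (1,4) (1,2) [ray(1,1) blocked at (1,4); ray(1,-1) blocked at (1,2)]
  BK@(1,4): attacks (1,3) (2,4) (0,4) (2,3) (0,3)
  BK@(4,1): attacks (4,2) (4,0) (3,1) (3,2) (3,0)
B attacks (4,2): yes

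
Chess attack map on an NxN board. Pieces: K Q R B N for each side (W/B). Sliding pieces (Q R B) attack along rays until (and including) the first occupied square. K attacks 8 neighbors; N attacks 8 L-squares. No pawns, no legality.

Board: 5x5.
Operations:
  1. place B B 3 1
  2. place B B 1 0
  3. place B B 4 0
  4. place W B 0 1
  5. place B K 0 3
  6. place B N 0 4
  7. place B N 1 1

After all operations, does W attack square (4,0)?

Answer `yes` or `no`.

Answer: no

Derivation:
Op 1: place BB@(3,1)
Op 2: place BB@(1,0)
Op 3: place BB@(4,0)
Op 4: place WB@(0,1)
Op 5: place BK@(0,3)
Op 6: place BN@(0,4)
Op 7: place BN@(1,1)
Per-piece attacks for W:
  WB@(0,1): attacks (1,2) (2,3) (3,4) (1,0) [ray(1,-1) blocked at (1,0)]
W attacks (4,0): no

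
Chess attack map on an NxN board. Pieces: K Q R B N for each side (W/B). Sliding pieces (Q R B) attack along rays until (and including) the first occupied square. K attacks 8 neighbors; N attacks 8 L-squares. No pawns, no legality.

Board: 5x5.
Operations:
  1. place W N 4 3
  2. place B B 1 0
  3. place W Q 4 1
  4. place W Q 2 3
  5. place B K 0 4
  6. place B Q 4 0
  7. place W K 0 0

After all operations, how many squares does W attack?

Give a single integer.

Answer: 21

Derivation:
Op 1: place WN@(4,3)
Op 2: place BB@(1,0)
Op 3: place WQ@(4,1)
Op 4: place WQ@(2,3)
Op 5: place BK@(0,4)
Op 6: place BQ@(4,0)
Op 7: place WK@(0,0)
Per-piece attacks for W:
  WK@(0,0): attacks (0,1) (1,0) (1,1)
  WQ@(2,3): attacks (2,4) (2,2) (2,1) (2,0) (3,3) (4,3) (1,3) (0,3) (3,4) (3,2) (4,1) (1,4) (1,2) (0,1) [ray(1,0) blocked at (4,3); ray(1,-1) blocked at (4,1)]
  WQ@(4,1): attacks (4,2) (4,3) (4,0) (3,1) (2,1) (1,1) (0,1) (3,2) (2,3) (3,0) [ray(0,1) blocked at (4,3); ray(0,-1) blocked at (4,0); ray(-1,1) blocked at (2,3)]
  WN@(4,3): attacks (2,4) (3,1) (2,2)
Union (21 distinct): (0,1) (0,3) (1,0) (1,1) (1,2) (1,3) (1,4) (2,0) (2,1) (2,2) (2,3) (2,4) (3,0) (3,1) (3,2) (3,3) (3,4) (4,0) (4,1) (4,2) (4,3)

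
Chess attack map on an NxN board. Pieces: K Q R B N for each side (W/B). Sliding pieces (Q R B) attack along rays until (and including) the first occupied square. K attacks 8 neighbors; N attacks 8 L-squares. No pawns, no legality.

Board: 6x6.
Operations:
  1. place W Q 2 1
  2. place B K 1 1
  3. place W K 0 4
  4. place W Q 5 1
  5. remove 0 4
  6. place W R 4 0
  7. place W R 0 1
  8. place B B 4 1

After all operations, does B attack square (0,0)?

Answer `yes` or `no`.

Answer: yes

Derivation:
Op 1: place WQ@(2,1)
Op 2: place BK@(1,1)
Op 3: place WK@(0,4)
Op 4: place WQ@(5,1)
Op 5: remove (0,4)
Op 6: place WR@(4,0)
Op 7: place WR@(0,1)
Op 8: place BB@(4,1)
Per-piece attacks for B:
  BK@(1,1): attacks (1,2) (1,0) (2,1) (0,1) (2,2) (2,0) (0,2) (0,0)
  BB@(4,1): attacks (5,2) (5,0) (3,2) (2,3) (1,4) (0,5) (3,0)
B attacks (0,0): yes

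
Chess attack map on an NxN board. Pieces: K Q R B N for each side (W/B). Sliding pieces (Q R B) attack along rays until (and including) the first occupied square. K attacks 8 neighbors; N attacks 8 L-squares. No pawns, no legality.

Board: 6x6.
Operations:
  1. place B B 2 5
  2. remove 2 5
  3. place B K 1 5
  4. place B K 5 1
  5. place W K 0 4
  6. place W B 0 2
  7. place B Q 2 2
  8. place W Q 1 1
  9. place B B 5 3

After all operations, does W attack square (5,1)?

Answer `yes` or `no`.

Op 1: place BB@(2,5)
Op 2: remove (2,5)
Op 3: place BK@(1,5)
Op 4: place BK@(5,1)
Op 5: place WK@(0,4)
Op 6: place WB@(0,2)
Op 7: place BQ@(2,2)
Op 8: place WQ@(1,1)
Op 9: place BB@(5,3)
Per-piece attacks for W:
  WB@(0,2): attacks (1,3) (2,4) (3,5) (1,1) [ray(1,-1) blocked at (1,1)]
  WK@(0,4): attacks (0,5) (0,3) (1,4) (1,5) (1,3)
  WQ@(1,1): attacks (1,2) (1,3) (1,4) (1,5) (1,0) (2,1) (3,1) (4,1) (5,1) (0,1) (2,2) (2,0) (0,2) (0,0) [ray(0,1) blocked at (1,5); ray(1,0) blocked at (5,1); ray(1,1) blocked at (2,2); ray(-1,1) blocked at (0,2)]
W attacks (5,1): yes

Answer: yes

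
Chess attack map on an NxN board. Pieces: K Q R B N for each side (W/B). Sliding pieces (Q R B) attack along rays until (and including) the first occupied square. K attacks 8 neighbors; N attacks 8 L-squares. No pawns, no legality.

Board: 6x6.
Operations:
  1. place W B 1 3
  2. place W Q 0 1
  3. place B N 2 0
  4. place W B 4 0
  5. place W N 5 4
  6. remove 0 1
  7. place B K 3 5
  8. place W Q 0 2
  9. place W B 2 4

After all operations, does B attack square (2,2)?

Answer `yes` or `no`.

Answer: no

Derivation:
Op 1: place WB@(1,3)
Op 2: place WQ@(0,1)
Op 3: place BN@(2,0)
Op 4: place WB@(4,0)
Op 5: place WN@(5,4)
Op 6: remove (0,1)
Op 7: place BK@(3,5)
Op 8: place WQ@(0,2)
Op 9: place WB@(2,4)
Per-piece attacks for B:
  BN@(2,0): attacks (3,2) (4,1) (1,2) (0,1)
  BK@(3,5): attacks (3,4) (4,5) (2,5) (4,4) (2,4)
B attacks (2,2): no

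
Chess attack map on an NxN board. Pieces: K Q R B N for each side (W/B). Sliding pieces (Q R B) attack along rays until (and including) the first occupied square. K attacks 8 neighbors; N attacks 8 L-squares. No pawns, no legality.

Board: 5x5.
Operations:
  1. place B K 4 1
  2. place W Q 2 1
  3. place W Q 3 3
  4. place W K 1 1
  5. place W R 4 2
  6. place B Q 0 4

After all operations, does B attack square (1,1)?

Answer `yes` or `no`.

Answer: no

Derivation:
Op 1: place BK@(4,1)
Op 2: place WQ@(2,1)
Op 3: place WQ@(3,3)
Op 4: place WK@(1,1)
Op 5: place WR@(4,2)
Op 6: place BQ@(0,4)
Per-piece attacks for B:
  BQ@(0,4): attacks (0,3) (0,2) (0,1) (0,0) (1,4) (2,4) (3,4) (4,4) (1,3) (2,2) (3,1) (4,0)
  BK@(4,1): attacks (4,2) (4,0) (3,1) (3,2) (3,0)
B attacks (1,1): no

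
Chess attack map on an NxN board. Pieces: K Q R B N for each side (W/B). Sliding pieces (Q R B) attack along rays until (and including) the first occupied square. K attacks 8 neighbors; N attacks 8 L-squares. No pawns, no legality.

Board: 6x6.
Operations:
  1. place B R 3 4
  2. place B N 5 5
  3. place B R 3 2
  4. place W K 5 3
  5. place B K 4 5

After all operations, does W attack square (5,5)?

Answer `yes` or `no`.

Op 1: place BR@(3,4)
Op 2: place BN@(5,5)
Op 3: place BR@(3,2)
Op 4: place WK@(5,3)
Op 5: place BK@(4,5)
Per-piece attacks for W:
  WK@(5,3): attacks (5,4) (5,2) (4,3) (4,4) (4,2)
W attacks (5,5): no

Answer: no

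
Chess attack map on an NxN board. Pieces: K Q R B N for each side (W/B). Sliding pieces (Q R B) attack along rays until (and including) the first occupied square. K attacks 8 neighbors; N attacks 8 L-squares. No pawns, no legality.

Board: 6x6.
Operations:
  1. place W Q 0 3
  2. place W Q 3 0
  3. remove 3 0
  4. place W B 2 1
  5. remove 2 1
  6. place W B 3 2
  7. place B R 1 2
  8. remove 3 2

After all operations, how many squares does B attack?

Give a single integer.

Op 1: place WQ@(0,3)
Op 2: place WQ@(3,0)
Op 3: remove (3,0)
Op 4: place WB@(2,1)
Op 5: remove (2,1)
Op 6: place WB@(3,2)
Op 7: place BR@(1,2)
Op 8: remove (3,2)
Per-piece attacks for B:
  BR@(1,2): attacks (1,3) (1,4) (1,5) (1,1) (1,0) (2,2) (3,2) (4,2) (5,2) (0,2)
Union (10 distinct): (0,2) (1,0) (1,1) (1,3) (1,4) (1,5) (2,2) (3,2) (4,2) (5,2)

Answer: 10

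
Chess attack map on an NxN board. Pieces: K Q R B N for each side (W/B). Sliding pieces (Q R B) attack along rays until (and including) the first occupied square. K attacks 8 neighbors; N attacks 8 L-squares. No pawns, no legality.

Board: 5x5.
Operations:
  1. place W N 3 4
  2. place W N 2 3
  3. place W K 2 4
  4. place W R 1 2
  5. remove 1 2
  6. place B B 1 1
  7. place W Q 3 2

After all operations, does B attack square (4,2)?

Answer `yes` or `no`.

Op 1: place WN@(3,4)
Op 2: place WN@(2,3)
Op 3: place WK@(2,4)
Op 4: place WR@(1,2)
Op 5: remove (1,2)
Op 6: place BB@(1,1)
Op 7: place WQ@(3,2)
Per-piece attacks for B:
  BB@(1,1): attacks (2,2) (3,3) (4,4) (2,0) (0,2) (0,0)
B attacks (4,2): no

Answer: no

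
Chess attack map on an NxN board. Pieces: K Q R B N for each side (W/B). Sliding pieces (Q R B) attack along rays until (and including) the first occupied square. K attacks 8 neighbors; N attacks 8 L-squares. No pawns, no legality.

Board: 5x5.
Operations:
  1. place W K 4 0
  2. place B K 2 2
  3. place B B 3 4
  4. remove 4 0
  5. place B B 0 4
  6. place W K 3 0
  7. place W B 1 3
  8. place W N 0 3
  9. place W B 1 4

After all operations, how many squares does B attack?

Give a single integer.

Op 1: place WK@(4,0)
Op 2: place BK@(2,2)
Op 3: place BB@(3,4)
Op 4: remove (4,0)
Op 5: place BB@(0,4)
Op 6: place WK@(3,0)
Op 7: place WB@(1,3)
Op 8: place WN@(0,3)
Op 9: place WB@(1,4)
Per-piece attacks for B:
  BB@(0,4): attacks (1,3) [ray(1,-1) blocked at (1,3)]
  BK@(2,2): attacks (2,3) (2,1) (3,2) (1,2) (3,3) (3,1) (1,3) (1,1)
  BB@(3,4): attacks (4,3) (2,3) (1,2) (0,1)
Union (10 distinct): (0,1) (1,1) (1,2) (1,3) (2,1) (2,3) (3,1) (3,2) (3,3) (4,3)

Answer: 10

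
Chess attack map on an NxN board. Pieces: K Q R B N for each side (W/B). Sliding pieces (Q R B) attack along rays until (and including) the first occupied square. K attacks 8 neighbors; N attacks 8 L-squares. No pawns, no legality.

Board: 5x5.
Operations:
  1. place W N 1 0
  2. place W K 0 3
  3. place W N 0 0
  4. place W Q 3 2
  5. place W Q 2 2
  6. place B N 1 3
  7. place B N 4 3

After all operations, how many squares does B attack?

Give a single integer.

Answer: 7

Derivation:
Op 1: place WN@(1,0)
Op 2: place WK@(0,3)
Op 3: place WN@(0,0)
Op 4: place WQ@(3,2)
Op 5: place WQ@(2,2)
Op 6: place BN@(1,3)
Op 7: place BN@(4,3)
Per-piece attacks for B:
  BN@(1,3): attacks (3,4) (2,1) (3,2) (0,1)
  BN@(4,3): attacks (2,4) (3,1) (2,2)
Union (7 distinct): (0,1) (2,1) (2,2) (2,4) (3,1) (3,2) (3,4)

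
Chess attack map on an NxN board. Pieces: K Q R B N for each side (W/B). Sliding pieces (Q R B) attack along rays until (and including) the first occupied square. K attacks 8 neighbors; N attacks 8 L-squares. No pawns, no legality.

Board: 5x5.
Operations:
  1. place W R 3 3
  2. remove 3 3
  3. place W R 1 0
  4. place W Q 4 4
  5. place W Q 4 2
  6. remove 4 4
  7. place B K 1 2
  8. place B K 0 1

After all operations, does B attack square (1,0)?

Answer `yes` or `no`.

Op 1: place WR@(3,3)
Op 2: remove (3,3)
Op 3: place WR@(1,0)
Op 4: place WQ@(4,4)
Op 5: place WQ@(4,2)
Op 6: remove (4,4)
Op 7: place BK@(1,2)
Op 8: place BK@(0,1)
Per-piece attacks for B:
  BK@(0,1): attacks (0,2) (0,0) (1,1) (1,2) (1,0)
  BK@(1,2): attacks (1,3) (1,1) (2,2) (0,2) (2,3) (2,1) (0,3) (0,1)
B attacks (1,0): yes

Answer: yes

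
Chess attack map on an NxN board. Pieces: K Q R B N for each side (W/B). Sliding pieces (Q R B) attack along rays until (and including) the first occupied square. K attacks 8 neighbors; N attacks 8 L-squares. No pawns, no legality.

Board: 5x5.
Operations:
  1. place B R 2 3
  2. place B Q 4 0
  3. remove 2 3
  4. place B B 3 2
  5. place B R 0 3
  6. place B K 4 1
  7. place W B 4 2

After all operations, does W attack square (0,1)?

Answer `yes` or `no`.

Op 1: place BR@(2,3)
Op 2: place BQ@(4,0)
Op 3: remove (2,3)
Op 4: place BB@(3,2)
Op 5: place BR@(0,3)
Op 6: place BK@(4,1)
Op 7: place WB@(4,2)
Per-piece attacks for W:
  WB@(4,2): attacks (3,3) (2,4) (3,1) (2,0)
W attacks (0,1): no

Answer: no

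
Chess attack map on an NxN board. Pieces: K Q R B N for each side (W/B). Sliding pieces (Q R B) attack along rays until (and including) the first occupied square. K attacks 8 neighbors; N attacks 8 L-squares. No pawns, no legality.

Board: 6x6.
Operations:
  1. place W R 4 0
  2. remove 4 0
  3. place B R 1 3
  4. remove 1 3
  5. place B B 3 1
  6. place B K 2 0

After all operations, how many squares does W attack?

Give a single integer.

Op 1: place WR@(4,0)
Op 2: remove (4,0)
Op 3: place BR@(1,3)
Op 4: remove (1,3)
Op 5: place BB@(3,1)
Op 6: place BK@(2,0)
Per-piece attacks for W:
Union (0 distinct): (none)

Answer: 0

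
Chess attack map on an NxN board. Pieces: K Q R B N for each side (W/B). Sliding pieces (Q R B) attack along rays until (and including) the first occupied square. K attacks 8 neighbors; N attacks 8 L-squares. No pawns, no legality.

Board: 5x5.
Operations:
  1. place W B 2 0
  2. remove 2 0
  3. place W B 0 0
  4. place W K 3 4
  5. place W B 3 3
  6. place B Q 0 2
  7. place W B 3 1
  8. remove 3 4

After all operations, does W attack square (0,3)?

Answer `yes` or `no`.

Answer: no

Derivation:
Op 1: place WB@(2,0)
Op 2: remove (2,0)
Op 3: place WB@(0,0)
Op 4: place WK@(3,4)
Op 5: place WB@(3,3)
Op 6: place BQ@(0,2)
Op 7: place WB@(3,1)
Op 8: remove (3,4)
Per-piece attacks for W:
  WB@(0,0): attacks (1,1) (2,2) (3,3) [ray(1,1) blocked at (3,3)]
  WB@(3,1): attacks (4,2) (4,0) (2,2) (1,3) (0,4) (2,0)
  WB@(3,3): attacks (4,4) (4,2) (2,4) (2,2) (1,1) (0,0) [ray(-1,-1) blocked at (0,0)]
W attacks (0,3): no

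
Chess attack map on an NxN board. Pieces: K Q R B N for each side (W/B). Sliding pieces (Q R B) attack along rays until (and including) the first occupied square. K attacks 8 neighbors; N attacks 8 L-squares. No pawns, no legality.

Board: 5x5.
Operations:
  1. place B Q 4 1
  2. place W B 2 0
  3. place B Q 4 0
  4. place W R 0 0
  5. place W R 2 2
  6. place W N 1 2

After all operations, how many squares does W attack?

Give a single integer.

Answer: 16

Derivation:
Op 1: place BQ@(4,1)
Op 2: place WB@(2,0)
Op 3: place BQ@(4,0)
Op 4: place WR@(0,0)
Op 5: place WR@(2,2)
Op 6: place WN@(1,2)
Per-piece attacks for W:
  WR@(0,0): attacks (0,1) (0,2) (0,3) (0,4) (1,0) (2,0) [ray(1,0) blocked at (2,0)]
  WN@(1,2): attacks (2,4) (3,3) (0,4) (2,0) (3,1) (0,0)
  WB@(2,0): attacks (3,1) (4,2) (1,1) (0,2)
  WR@(2,2): attacks (2,3) (2,4) (2,1) (2,0) (3,2) (4,2) (1,2) [ray(0,-1) blocked at (2,0); ray(-1,0) blocked at (1,2)]
Union (16 distinct): (0,0) (0,1) (0,2) (0,3) (0,4) (1,0) (1,1) (1,2) (2,0) (2,1) (2,3) (2,4) (3,1) (3,2) (3,3) (4,2)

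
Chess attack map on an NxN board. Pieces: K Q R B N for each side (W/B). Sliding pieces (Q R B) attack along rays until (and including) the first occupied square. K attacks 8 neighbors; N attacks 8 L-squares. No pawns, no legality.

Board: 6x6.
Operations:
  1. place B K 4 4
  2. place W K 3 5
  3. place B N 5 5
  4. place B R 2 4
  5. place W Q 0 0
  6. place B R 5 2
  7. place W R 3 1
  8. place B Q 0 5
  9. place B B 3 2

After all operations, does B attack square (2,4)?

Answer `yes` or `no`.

Answer: no

Derivation:
Op 1: place BK@(4,4)
Op 2: place WK@(3,5)
Op 3: place BN@(5,5)
Op 4: place BR@(2,4)
Op 5: place WQ@(0,0)
Op 6: place BR@(5,2)
Op 7: place WR@(3,1)
Op 8: place BQ@(0,5)
Op 9: place BB@(3,2)
Per-piece attacks for B:
  BQ@(0,5): attacks (0,4) (0,3) (0,2) (0,1) (0,0) (1,5) (2,5) (3,5) (1,4) (2,3) (3,2) [ray(0,-1) blocked at (0,0); ray(1,0) blocked at (3,5); ray(1,-1) blocked at (3,2)]
  BR@(2,4): attacks (2,5) (2,3) (2,2) (2,1) (2,0) (3,4) (4,4) (1,4) (0,4) [ray(1,0) blocked at (4,4)]
  BB@(3,2): attacks (4,3) (5,4) (4,1) (5,0) (2,3) (1,4) (0,5) (2,1) (1,0) [ray(-1,1) blocked at (0,5)]
  BK@(4,4): attacks (4,5) (4,3) (5,4) (3,4) (5,5) (5,3) (3,5) (3,3)
  BR@(5,2): attacks (5,3) (5,4) (5,5) (5,1) (5,0) (4,2) (3,2) [ray(0,1) blocked at (5,5); ray(-1,0) blocked at (3,2)]
  BN@(5,5): attacks (4,3) (3,4)
B attacks (2,4): no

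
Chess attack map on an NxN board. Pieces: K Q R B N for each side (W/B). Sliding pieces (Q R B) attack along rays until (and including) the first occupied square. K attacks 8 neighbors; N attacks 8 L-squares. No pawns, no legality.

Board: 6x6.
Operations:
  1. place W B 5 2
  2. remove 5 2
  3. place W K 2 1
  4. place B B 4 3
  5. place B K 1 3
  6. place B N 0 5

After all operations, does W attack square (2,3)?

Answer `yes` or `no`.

Answer: no

Derivation:
Op 1: place WB@(5,2)
Op 2: remove (5,2)
Op 3: place WK@(2,1)
Op 4: place BB@(4,3)
Op 5: place BK@(1,3)
Op 6: place BN@(0,5)
Per-piece attacks for W:
  WK@(2,1): attacks (2,2) (2,0) (3,1) (1,1) (3,2) (3,0) (1,2) (1,0)
W attacks (2,3): no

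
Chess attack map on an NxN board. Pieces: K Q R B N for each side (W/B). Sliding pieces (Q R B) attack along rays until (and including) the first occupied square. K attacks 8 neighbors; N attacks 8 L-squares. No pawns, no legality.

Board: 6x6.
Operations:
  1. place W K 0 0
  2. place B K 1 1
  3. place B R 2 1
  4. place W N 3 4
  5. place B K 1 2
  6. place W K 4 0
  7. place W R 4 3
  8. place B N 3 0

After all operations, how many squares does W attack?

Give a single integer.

Op 1: place WK@(0,0)
Op 2: place BK@(1,1)
Op 3: place BR@(2,1)
Op 4: place WN@(3,4)
Op 5: place BK@(1,2)
Op 6: place WK@(4,0)
Op 7: place WR@(4,3)
Op 8: place BN@(3,0)
Per-piece attacks for W:
  WK@(0,0): attacks (0,1) (1,0) (1,1)
  WN@(3,4): attacks (5,5) (1,5) (4,2) (5,3) (2,2) (1,3)
  WK@(4,0): attacks (4,1) (5,0) (3,0) (5,1) (3,1)
  WR@(4,3): attacks (4,4) (4,5) (4,2) (4,1) (4,0) (5,3) (3,3) (2,3) (1,3) (0,3) [ray(0,-1) blocked at (4,0)]
Union (20 distinct): (0,1) (0,3) (1,0) (1,1) (1,3) (1,5) (2,2) (2,3) (3,0) (3,1) (3,3) (4,0) (4,1) (4,2) (4,4) (4,5) (5,0) (5,1) (5,3) (5,5)

Answer: 20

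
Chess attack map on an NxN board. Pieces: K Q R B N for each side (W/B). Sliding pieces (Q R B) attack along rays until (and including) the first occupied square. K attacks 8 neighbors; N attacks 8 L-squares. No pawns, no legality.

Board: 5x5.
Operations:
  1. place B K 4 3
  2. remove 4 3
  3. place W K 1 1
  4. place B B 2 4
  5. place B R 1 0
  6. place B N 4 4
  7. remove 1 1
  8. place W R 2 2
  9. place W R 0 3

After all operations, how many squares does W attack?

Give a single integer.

Op 1: place BK@(4,3)
Op 2: remove (4,3)
Op 3: place WK@(1,1)
Op 4: place BB@(2,4)
Op 5: place BR@(1,0)
Op 6: place BN@(4,4)
Op 7: remove (1,1)
Op 8: place WR@(2,2)
Op 9: place WR@(0,3)
Per-piece attacks for W:
  WR@(0,3): attacks (0,4) (0,2) (0,1) (0,0) (1,3) (2,3) (3,3) (4,3)
  WR@(2,2): attacks (2,3) (2,4) (2,1) (2,0) (3,2) (4,2) (1,2) (0,2) [ray(0,1) blocked at (2,4)]
Union (14 distinct): (0,0) (0,1) (0,2) (0,4) (1,2) (1,3) (2,0) (2,1) (2,3) (2,4) (3,2) (3,3) (4,2) (4,3)

Answer: 14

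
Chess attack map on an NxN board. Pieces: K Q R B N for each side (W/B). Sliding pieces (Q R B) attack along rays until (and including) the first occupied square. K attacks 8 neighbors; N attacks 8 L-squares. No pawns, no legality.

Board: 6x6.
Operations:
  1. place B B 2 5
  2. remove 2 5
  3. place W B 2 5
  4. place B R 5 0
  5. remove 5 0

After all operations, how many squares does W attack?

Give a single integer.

Answer: 5

Derivation:
Op 1: place BB@(2,5)
Op 2: remove (2,5)
Op 3: place WB@(2,5)
Op 4: place BR@(5,0)
Op 5: remove (5,0)
Per-piece attacks for W:
  WB@(2,5): attacks (3,4) (4,3) (5,2) (1,4) (0,3)
Union (5 distinct): (0,3) (1,4) (3,4) (4,3) (5,2)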